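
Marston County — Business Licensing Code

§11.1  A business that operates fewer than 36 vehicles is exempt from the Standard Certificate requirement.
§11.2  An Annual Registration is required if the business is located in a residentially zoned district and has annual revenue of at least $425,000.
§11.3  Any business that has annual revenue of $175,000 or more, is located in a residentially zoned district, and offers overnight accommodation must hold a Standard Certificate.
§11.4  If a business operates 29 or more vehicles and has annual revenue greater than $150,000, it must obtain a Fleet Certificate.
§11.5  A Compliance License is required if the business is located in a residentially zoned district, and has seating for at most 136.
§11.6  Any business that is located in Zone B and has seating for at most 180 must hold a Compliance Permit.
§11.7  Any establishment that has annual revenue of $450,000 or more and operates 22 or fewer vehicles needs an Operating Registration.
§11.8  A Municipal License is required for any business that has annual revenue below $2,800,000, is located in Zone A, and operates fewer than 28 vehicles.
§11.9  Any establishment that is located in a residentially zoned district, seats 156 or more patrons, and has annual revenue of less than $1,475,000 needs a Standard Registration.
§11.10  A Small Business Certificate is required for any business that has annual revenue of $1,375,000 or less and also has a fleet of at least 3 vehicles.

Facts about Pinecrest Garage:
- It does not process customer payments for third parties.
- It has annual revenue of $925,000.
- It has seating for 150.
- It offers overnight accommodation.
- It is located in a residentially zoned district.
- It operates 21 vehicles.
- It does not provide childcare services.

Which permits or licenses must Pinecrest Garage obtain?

§11.1 vehicles 21 < 36 → exempt from Standard Certificate.
§11.2 is located in a residentially zoned district; revenue $925,000 ≥ $425,000 → Annual Registration required.
§11.3 revenue $925,000 ≥ $175,000; is located in a residentially zoned district; offers overnight accommodation → Standard Certificate required.
§11.4 vehicles 21 < 29; revenue $925,000 > $150,000 → Fleet Certificate not required.
§11.5 is located in a residentially zoned district; seating 150 > 136 → Compliance License not required.
§11.6 is located in a residentially zoned district (not: is located in Zone B); seating 150 ≤ 180 → Compliance Permit not required.
§11.7 revenue $925,000 ≥ $450,000; vehicles 21 ≤ 22 → Operating Registration required.
§11.8 revenue $925,000 < $2,800,000; is located in a residentially zoned district (not: is located in Zone A); vehicles 21 < 28 → Municipal License not required.
§11.9 is located in a residentially zoned district; seating 150 < 156; revenue $925,000 < $1,475,000 → Standard Registration not required.
§11.10 revenue $925,000 ≤ $1,375,000; vehicles 21 ≥ 3 → Small Business Certificate required.

Annual Registration, Operating Registration, Small Business Certificate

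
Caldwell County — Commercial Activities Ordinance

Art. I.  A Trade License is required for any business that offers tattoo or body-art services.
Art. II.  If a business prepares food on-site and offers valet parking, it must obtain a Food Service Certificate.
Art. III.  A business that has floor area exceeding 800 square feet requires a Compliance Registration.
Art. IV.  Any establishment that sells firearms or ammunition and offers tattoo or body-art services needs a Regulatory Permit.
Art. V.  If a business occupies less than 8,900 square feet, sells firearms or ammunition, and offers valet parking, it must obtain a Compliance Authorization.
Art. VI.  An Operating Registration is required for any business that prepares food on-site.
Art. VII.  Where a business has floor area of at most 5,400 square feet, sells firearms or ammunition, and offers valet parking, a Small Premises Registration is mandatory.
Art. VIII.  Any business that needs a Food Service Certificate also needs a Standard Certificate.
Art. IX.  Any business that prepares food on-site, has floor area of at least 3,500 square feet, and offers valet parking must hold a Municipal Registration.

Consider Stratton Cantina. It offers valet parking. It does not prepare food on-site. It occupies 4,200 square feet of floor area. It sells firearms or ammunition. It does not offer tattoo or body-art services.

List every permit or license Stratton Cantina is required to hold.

Compliance Authorization, Compliance Registration, Small Premises Registration

Art. I. does not offer tattoo or body-art services → Trade License not required.
Art. II. does not prepare food on-site; offers valet parking → Food Service Certificate not required.
Art. III. floor area 4,200 square feet > 800 square feet → Compliance Registration required.
Art. IV. sells firearms or ammunition; does not offer tattoo or body-art services → Regulatory Permit not required.
Art. V. floor area 4,200 square feet < 8,900 square feet; sells firearms or ammunition; offers valet parking → Compliance Authorization required.
Art. VI. does not prepare food on-site → Operating Registration not required.
Art. VII. floor area 4,200 square feet ≤ 5,400 square feet; sells firearms or ammunition; offers valet parking → Small Premises Registration required.
Art. VIII. Food Service Certificate is not required → no effect.
Art. IX. does not prepare food on-site; floor area 4,200 square feet ≥ 3,500 square feet; offers valet parking → Municipal Registration not required.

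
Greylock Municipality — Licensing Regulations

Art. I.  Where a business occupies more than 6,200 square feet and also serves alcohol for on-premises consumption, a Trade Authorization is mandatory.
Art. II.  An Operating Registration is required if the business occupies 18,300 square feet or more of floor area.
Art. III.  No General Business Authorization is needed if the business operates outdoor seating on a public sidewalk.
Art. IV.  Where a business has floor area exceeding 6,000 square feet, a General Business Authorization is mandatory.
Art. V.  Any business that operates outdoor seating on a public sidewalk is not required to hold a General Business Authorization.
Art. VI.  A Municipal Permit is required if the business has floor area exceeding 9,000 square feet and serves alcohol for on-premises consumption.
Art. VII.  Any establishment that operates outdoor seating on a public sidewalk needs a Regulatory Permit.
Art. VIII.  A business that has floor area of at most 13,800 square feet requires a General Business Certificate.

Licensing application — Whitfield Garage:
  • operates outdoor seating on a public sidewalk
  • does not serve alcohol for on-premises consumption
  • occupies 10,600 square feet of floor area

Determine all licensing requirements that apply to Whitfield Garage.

Art. I. floor area 10,600 square feet > 6,200 square feet; does not serve alcohol for on-premises consumption → Trade Authorization not required.
Art. II. floor area 10,600 square feet < 18,300 square feet → Operating Registration not required.
Art. III. operates outdoor seating on a public sidewalk → exempt from General Business Authorization.
Art. IV. floor area 10,600 square feet > 6,000 square feet → General Business Authorization required.
Art. V. operates outdoor seating on a public sidewalk → exempt from General Business Authorization.
Art. VI. floor area 10,600 square feet > 9,000 square feet; does not serve alcohol for on-premises consumption → Municipal Permit not required.
Art. VII. operates outdoor seating on a public sidewalk → Regulatory Permit required.
Art. VIII. floor area 10,600 square feet ≤ 13,800 square feet → General Business Certificate required.

General Business Certificate, Regulatory Permit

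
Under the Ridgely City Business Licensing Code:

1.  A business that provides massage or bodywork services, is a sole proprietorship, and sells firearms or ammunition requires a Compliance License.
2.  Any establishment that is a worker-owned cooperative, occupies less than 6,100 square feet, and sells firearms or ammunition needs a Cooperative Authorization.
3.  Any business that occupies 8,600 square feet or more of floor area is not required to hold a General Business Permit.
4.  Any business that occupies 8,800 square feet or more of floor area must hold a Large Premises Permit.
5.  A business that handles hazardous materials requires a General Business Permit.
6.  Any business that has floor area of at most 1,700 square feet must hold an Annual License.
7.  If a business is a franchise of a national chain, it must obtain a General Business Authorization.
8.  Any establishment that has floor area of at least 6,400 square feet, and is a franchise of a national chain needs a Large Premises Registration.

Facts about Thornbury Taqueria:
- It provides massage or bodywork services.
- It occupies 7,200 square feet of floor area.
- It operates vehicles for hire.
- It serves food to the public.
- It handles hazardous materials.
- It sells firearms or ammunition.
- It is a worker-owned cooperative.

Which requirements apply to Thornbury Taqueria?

General Business Permit

1. provides massage or bodywork services; is a worker-owned cooperative (not: is a sole proprietorship); sells firearms or ammunition → Compliance License not required.
2. is a worker-owned cooperative; floor area 7,200 square feet ≥ 6,100 square feet; sells firearms or ammunition → Cooperative Authorization not required.
3. floor area 7,200 square feet < 8,600 square feet → General Business Permit exemption does not apply.
4. floor area 7,200 square feet < 8,800 square feet → Large Premises Permit not required.
5. handles hazardous materials → General Business Permit required.
6. floor area 7,200 square feet > 1,700 square feet → Annual License not required.
7. is a worker-owned cooperative (not: is a franchise of a national chain) → General Business Authorization not required.
8. floor area 7,200 square feet ≥ 6,400 square feet; is a worker-owned cooperative (not: is a franchise of a national chain) → Large Premises Registration not required.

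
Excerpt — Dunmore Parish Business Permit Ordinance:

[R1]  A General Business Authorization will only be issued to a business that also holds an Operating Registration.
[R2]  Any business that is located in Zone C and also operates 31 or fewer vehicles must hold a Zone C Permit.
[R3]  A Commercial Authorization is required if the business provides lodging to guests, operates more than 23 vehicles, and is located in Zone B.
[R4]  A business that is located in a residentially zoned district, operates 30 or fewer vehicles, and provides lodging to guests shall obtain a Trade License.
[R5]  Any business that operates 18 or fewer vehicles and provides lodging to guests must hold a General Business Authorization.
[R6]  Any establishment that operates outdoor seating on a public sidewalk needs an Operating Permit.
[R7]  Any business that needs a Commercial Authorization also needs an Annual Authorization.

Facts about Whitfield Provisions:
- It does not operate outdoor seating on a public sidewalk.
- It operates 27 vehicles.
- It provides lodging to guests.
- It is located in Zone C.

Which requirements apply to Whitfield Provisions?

Zone C Permit

[R1] General Business Authorization is not required → no effect.
[R2] is located in Zone C; vehicles 27 ≤ 31 → Zone C Permit required.
[R3] provides lodging to guests; vehicles 27 > 23; is located in Zone C (not: is located in Zone B) → Commercial Authorization not required.
[R4] is located in Zone C (not: is located in a residentially zoned district); vehicles 27 ≤ 30; provides lodging to guests → Trade License not required.
[R5] vehicles 27 > 18; provides lodging to guests → General Business Authorization not required.
[R6] does not operate outdoor seating on a public sidewalk → Operating Permit not required.
[R7] Commercial Authorization is not required → no effect.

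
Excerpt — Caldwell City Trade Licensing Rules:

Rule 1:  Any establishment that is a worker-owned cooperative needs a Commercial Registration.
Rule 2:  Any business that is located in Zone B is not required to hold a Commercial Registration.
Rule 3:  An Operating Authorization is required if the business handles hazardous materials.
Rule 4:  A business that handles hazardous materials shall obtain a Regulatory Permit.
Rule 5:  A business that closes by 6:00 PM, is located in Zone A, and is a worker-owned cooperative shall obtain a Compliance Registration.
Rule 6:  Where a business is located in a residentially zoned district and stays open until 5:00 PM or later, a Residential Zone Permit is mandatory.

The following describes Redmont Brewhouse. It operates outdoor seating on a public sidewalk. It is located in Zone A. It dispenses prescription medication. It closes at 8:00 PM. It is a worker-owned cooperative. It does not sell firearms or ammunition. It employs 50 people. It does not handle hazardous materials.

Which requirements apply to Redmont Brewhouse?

Commercial Registration

Rule 1: is a worker-owned cooperative → Commercial Registration required.
Rule 2: is located in Zone A (not: is located in Zone B) → Commercial Registration exemption does not apply.
Rule 3: does not handle hazardous materials → Operating Authorization not required.
Rule 4: does not handle hazardous materials → Regulatory Permit not required.
Rule 5: closes 8:00 PM, after 6:00 PM; is located in Zone A; is a worker-owned cooperative → Compliance Registration not required.
Rule 6: is located in Zone A (not: is located in a residentially zoned district); closes 8:00 PM, after 5:00 PM → Residential Zone Permit not required.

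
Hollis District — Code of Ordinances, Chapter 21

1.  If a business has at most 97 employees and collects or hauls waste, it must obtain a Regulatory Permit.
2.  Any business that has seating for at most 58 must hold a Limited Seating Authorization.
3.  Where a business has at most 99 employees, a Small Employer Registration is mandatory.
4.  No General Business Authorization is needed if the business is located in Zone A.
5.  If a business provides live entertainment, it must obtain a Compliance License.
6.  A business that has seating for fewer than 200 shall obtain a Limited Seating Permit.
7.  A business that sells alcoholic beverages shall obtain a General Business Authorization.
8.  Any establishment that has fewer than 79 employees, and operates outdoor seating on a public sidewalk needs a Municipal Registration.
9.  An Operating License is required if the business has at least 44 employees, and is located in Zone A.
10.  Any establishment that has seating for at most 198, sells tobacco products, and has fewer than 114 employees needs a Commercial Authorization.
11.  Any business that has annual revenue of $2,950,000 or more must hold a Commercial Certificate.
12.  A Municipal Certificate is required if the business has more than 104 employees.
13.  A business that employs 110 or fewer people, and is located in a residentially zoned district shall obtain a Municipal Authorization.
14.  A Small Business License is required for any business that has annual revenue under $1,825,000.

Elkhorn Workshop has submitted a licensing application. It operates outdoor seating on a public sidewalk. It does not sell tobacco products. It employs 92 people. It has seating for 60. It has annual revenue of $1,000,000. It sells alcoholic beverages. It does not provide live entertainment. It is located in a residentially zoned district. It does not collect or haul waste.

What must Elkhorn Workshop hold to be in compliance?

General Business Authorization, Limited Seating Permit, Municipal Authorization, Small Business License, Small Employer Registration

1. employees 92 ≤ 97; does not collect or haul waste → Regulatory Permit not required.
2. seating 60 > 58 → Limited Seating Authorization not required.
3. employees 92 ≤ 99 → Small Employer Registration required.
4. is located in a residentially zoned district (not: is located in Zone A) → General Business Authorization exemption does not apply.
5. does not provide live entertainment → Compliance License not required.
6. seating 60 < 200 → Limited Seating Permit required.
7. sells alcoholic beverages → General Business Authorization required.
8. employees 92 ≥ 79; operates outdoor seating on a public sidewalk → Municipal Registration not required.
9. employees 92 ≥ 44; is located in a residentially zoned district (not: is located in Zone A) → Operating License not required.
10. seating 60 ≤ 198; does not sell tobacco products; employees 92 < 114 → Commercial Authorization not required.
11. revenue $1,000,000 < $2,950,000 → Commercial Certificate not required.
12. employees 92 ≤ 104 → Municipal Certificate not required.
13. employees 92 ≤ 110; is located in a residentially zoned district → Municipal Authorization required.
14. revenue $1,000,000 < $1,825,000 → Small Business License required.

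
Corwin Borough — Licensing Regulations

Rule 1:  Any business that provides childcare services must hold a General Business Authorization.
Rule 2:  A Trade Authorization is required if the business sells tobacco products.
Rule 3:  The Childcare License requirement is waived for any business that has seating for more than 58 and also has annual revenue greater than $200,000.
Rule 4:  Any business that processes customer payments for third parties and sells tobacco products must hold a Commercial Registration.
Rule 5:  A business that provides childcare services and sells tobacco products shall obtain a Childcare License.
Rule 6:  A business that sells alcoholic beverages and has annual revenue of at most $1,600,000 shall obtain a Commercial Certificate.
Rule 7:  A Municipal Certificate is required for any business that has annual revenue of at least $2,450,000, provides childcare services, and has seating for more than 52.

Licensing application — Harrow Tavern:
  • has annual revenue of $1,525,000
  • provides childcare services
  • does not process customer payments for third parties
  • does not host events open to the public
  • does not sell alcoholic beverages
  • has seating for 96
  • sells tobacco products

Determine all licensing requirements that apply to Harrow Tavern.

General Business Authorization, Trade Authorization

Rule 1: provides childcare services → General Business Authorization required.
Rule 2: sells tobacco products → Trade Authorization required.
Rule 3: seating 96 > 58; revenue $1,525,000 > $200,000 → exempt from Childcare License.
Rule 4: does not process customer payments for third parties; sells tobacco products → Commercial Registration not required.
Rule 5: provides childcare services; sells tobacco products → Childcare License required.
Rule 6: does not sell alcoholic beverages; revenue $1,525,000 ≤ $1,600,000 → Commercial Certificate not required.
Rule 7: revenue $1,525,000 < $2,450,000; provides childcare services; seating 96 > 52 → Municipal Certificate not required.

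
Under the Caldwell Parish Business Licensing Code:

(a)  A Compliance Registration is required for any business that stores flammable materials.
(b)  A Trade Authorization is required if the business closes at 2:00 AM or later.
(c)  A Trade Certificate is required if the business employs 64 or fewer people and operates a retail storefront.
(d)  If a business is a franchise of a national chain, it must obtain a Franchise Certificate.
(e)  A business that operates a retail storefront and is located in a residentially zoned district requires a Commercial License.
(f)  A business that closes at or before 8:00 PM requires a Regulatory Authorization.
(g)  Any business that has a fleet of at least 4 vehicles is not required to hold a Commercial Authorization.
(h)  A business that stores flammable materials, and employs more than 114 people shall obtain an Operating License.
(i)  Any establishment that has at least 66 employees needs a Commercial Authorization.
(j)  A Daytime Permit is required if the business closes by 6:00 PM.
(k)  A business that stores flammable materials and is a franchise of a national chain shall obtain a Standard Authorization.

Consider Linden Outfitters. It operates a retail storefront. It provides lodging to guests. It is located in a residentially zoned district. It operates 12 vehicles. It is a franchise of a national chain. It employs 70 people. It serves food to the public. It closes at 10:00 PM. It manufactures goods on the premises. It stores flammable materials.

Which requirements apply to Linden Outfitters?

Commercial License, Compliance Registration, Franchise Certificate, Standard Authorization

(a) stores flammable materials → Compliance Registration required.
(b) closes 10:00 PM, at/before 2:00 AM → Trade Authorization not required.
(c) employees 70 > 64; operates a retail storefront → Trade Certificate not required.
(d) is a franchise of a national chain → Franchise Certificate required.
(e) operates a retail storefront; is located in a residentially zoned district → Commercial License required.
(f) closes 10:00 PM, after 8:00 PM → Regulatory Authorization not required.
(g) vehicles 12 ≥ 4 → exempt from Commercial Authorization.
(h) stores flammable materials; employees 70 ≤ 114 → Operating License not required.
(i) employees 70 ≥ 66 → Commercial Authorization required.
(j) closes 10:00 PM, after 6:00 PM → Daytime Permit not required.
(k) stores flammable materials; is a franchise of a national chain → Standard Authorization required.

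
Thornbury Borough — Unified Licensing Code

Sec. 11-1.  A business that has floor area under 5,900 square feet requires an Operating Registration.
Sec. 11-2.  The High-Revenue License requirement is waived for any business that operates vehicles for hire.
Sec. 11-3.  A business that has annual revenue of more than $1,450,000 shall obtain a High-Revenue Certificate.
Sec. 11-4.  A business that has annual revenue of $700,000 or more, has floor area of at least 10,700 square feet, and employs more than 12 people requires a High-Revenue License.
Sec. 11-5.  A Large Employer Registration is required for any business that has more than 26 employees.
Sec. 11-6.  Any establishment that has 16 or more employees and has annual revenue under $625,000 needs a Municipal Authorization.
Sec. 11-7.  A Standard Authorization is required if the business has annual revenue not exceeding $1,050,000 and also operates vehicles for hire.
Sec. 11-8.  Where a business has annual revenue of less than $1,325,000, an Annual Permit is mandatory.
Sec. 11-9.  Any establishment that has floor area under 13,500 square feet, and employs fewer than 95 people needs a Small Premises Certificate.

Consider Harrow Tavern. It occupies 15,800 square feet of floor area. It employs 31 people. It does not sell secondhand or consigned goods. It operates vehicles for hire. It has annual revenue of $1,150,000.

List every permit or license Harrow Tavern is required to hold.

Sec. 11-1. floor area 15,800 square feet ≥ 5,900 square feet → Operating Registration not required.
Sec. 11-2. operates vehicles for hire → exempt from High-Revenue License.
Sec. 11-3. revenue $1,150,000 ≤ $1,450,000 → High-Revenue Certificate not required.
Sec. 11-4. revenue $1,150,000 ≥ $700,000; floor area 15,800 square feet ≥ 10,700 square feet; employees 31 > 12 → High-Revenue License required.
Sec. 11-5. employees 31 > 26 → Large Employer Registration required.
Sec. 11-6. employees 31 ≥ 16; revenue $1,150,000 ≥ $625,000 → Municipal Authorization not required.
Sec. 11-7. revenue $1,150,000 > $1,050,000; operates vehicles for hire → Standard Authorization not required.
Sec. 11-8. revenue $1,150,000 < $1,325,000 → Annual Permit required.
Sec. 11-9. floor area 15,800 square feet ≥ 13,500 square feet; employees 31 < 95 → Small Premises Certificate not required.

Annual Permit, Large Employer Registration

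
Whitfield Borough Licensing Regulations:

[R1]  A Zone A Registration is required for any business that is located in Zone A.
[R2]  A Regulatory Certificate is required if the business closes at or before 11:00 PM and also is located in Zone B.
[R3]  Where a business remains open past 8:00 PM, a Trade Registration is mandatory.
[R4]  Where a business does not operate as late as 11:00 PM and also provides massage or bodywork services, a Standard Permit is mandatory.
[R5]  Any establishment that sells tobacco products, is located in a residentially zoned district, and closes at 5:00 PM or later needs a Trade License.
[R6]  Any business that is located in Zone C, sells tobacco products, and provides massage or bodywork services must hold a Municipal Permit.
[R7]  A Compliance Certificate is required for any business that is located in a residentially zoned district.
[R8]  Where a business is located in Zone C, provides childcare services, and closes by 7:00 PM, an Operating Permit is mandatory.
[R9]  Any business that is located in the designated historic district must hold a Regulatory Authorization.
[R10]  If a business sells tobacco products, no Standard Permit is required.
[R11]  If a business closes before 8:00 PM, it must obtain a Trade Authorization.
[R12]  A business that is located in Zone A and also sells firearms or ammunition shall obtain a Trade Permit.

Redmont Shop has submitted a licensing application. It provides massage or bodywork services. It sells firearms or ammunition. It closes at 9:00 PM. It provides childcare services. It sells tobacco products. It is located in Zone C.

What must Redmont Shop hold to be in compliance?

Municipal Permit, Trade Registration

[R1] is located in Zone C (not: is located in Zone A) → Zone A Registration not required.
[R2] closes 9:00 PM, at/before 11:00 PM; is located in Zone C (not: is located in Zone B) → Regulatory Certificate not required.
[R3] closes 9:00 PM, after 8:00 PM → Trade Registration required.
[R4] closes 9:00 PM, at/before 11:00 PM; provides massage or bodywork services → Standard Permit required.
[R5] sells tobacco products; is located in Zone C (not: is located in a residentially zoned district); closes 9:00 PM, after 5:00 PM → Trade License not required.
[R6] is located in Zone C; sells tobacco products; provides massage or bodywork services → Municipal Permit required.
[R7] is located in Zone C (not: is located in a residentially zoned district) → Compliance Certificate not required.
[R8] is located in Zone C; provides childcare services; closes 9:00 PM, after 7:00 PM → Operating Permit not required.
[R9] is located in Zone C (not: is located in the designated historic district) → Regulatory Authorization not required.
[R10] sells tobacco products → exempt from Standard Permit.
[R11] closes 9:00 PM, after 8:00 PM → Trade Authorization not required.
[R12] is located in Zone C (not: is located in Zone A); sells firearms or ammunition → Trade Permit not required.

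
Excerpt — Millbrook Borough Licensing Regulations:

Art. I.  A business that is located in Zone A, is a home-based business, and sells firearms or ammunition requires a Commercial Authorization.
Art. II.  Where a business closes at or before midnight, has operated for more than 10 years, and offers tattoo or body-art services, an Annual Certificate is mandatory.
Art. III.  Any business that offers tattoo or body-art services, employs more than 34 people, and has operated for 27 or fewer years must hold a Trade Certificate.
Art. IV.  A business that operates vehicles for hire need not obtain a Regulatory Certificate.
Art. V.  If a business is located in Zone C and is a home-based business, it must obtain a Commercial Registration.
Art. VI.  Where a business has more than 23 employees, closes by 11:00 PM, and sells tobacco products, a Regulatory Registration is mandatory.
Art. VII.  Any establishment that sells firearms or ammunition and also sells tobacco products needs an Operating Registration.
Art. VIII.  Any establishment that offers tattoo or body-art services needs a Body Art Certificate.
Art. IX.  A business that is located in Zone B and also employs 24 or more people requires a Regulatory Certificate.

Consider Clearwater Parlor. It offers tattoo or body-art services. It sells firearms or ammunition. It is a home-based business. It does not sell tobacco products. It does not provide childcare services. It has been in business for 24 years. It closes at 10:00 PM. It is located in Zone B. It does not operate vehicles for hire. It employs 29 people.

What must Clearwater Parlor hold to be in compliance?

Art. I. is located in Zone B (not: is located in Zone A); is a home-based business; sells firearms or ammunition → Commercial Authorization not required.
Art. II. closes 10:00 PM, at/before midnight; years in business 24 > 10; offers tattoo or body-art services → Annual Certificate required.
Art. III. offers tattoo or body-art services; employees 29 ≤ 34; years in business 24 ≤ 27 → Trade Certificate not required.
Art. IV. does not operate vehicles for hire → Regulatory Certificate exemption does not apply.
Art. V. is located in Zone B (not: is located in Zone C); is a home-based business → Commercial Registration not required.
Art. VI. employees 29 > 23; closes 10:00 PM, at/before 11:00 PM; does not sell tobacco products → Regulatory Registration not required.
Art. VII. sells firearms or ammunition; does not sell tobacco products → Operating Registration not required.
Art. VIII. offers tattoo or body-art services → Body Art Certificate required.
Art. IX. is located in Zone B; employees 29 ≥ 24 → Regulatory Certificate required.

Annual Certificate, Body Art Certificate, Regulatory Certificate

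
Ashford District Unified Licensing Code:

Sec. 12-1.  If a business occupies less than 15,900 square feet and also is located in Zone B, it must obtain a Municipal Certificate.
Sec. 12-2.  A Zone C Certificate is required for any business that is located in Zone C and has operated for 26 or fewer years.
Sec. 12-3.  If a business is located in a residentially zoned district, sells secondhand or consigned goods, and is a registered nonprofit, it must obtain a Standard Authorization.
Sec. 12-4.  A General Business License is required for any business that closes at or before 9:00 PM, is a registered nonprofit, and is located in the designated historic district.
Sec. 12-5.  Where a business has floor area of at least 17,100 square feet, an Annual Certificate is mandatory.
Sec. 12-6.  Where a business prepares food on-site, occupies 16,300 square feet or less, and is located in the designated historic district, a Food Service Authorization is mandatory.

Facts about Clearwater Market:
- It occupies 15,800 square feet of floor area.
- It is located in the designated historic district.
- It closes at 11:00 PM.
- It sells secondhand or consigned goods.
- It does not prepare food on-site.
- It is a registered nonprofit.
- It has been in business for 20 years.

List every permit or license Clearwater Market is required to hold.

Sec. 12-1. floor area 15,800 square feet < 15,900 square feet; is located in the designated historic district (not: is located in Zone B) → Municipal Certificate not required.
Sec. 12-2. is located in the designated historic district (not: is located in Zone C); years in business 20 ≤ 26 → Zone C Certificate not required.
Sec. 12-3. is located in the designated historic district (not: is located in a residentially zoned district); sells secondhand or consigned goods; is a registered nonprofit → Standard Authorization not required.
Sec. 12-4. closes 11:00 PM, after 9:00 PM; is a registered nonprofit; is located in the designated historic district → General Business License not required.
Sec. 12-5. floor area 15,800 square feet < 17,100 square feet → Annual Certificate not required.
Sec. 12-6. does not prepare food on-site; floor area 15,800 square feet ≤ 16,300 square feet; is located in the designated historic district → Food Service Authorization not required.

None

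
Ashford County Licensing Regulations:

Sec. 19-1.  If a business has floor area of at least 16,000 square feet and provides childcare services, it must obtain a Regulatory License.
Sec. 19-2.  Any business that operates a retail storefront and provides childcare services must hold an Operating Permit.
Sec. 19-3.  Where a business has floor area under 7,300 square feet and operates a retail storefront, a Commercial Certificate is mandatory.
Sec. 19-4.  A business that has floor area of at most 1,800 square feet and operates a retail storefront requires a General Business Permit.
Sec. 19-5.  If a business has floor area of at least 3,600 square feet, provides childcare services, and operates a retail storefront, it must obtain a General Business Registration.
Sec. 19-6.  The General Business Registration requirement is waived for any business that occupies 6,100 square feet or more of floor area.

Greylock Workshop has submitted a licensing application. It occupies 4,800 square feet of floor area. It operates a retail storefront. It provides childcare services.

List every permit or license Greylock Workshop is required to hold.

Sec. 19-1. floor area 4,800 square feet < 16,000 square feet; provides childcare services → Regulatory License not required.
Sec. 19-2. operates a retail storefront; provides childcare services → Operating Permit required.
Sec. 19-3. floor area 4,800 square feet < 7,300 square feet; operates a retail storefront → Commercial Certificate required.
Sec. 19-4. floor area 4,800 square feet > 1,800 square feet; operates a retail storefront → General Business Permit not required.
Sec. 19-5. floor area 4,800 square feet ≥ 3,600 square feet; provides childcare services; operates a retail storefront → General Business Registration required.
Sec. 19-6. floor area 4,800 square feet < 6,100 square feet → General Business Registration exemption does not apply.

Commercial Certificate, General Business Registration, Operating Permit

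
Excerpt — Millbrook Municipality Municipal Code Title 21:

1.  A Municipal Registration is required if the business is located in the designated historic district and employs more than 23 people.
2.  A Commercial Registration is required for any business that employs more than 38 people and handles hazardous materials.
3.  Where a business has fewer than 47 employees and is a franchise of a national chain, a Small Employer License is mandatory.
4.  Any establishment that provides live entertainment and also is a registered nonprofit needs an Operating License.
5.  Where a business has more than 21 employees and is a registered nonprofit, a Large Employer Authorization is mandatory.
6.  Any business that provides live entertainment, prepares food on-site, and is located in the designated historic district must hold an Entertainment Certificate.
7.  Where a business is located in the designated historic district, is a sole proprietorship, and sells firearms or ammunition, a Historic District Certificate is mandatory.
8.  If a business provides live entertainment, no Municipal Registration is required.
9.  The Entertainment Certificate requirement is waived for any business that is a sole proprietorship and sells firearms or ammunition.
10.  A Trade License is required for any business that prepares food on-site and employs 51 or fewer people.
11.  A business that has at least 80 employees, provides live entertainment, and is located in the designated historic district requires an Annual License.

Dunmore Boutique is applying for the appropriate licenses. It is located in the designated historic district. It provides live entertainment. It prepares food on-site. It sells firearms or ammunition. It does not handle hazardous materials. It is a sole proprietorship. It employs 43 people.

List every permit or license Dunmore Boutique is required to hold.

1. is located in the designated historic district; employees 43 > 23 → Municipal Registration required.
2. employees 43 > 38; does not handle hazardous materials → Commercial Registration not required.
3. employees 43 < 47; is a sole proprietorship (not: is a franchise of a national chain) → Small Employer License not required.
4. provides live entertainment; is a sole proprietorship (not: is a registered nonprofit) → Operating License not required.
5. employees 43 > 21; is a sole proprietorship (not: is a registered nonprofit) → Large Employer Authorization not required.
6. provides live entertainment; prepares food on-site; is located in the designated historic district → Entertainment Certificate required.
7. is located in the designated historic district; is a sole proprietorship; sells firearms or ammunition → Historic District Certificate required.
8. provides live entertainment → exempt from Municipal Registration.
9. is a sole proprietorship; sells firearms or ammunition → exempt from Entertainment Certificate.
10. prepares food on-site; employees 43 ≤ 51 → Trade License required.
11. employees 43 < 80; provides live entertainment; is located in the designated historic district → Annual License not required.

Historic District Certificate, Trade License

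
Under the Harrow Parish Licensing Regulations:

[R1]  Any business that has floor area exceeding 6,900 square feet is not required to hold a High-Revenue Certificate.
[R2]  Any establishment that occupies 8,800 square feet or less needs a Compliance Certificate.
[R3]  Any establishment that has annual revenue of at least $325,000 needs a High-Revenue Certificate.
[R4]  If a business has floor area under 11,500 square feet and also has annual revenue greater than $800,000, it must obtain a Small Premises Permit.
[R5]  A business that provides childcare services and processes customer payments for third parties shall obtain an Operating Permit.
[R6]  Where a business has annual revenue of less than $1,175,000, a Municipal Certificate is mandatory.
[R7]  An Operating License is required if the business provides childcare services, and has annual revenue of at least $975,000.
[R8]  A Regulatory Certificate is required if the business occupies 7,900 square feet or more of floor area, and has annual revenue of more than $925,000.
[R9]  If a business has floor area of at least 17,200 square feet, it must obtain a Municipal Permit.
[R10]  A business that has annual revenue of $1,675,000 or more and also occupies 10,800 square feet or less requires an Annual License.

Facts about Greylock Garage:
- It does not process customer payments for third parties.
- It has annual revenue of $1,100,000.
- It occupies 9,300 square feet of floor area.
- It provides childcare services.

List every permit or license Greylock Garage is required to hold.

Municipal Certificate, Operating License, Regulatory Certificate, Small Premises Permit

[R1] floor area 9,300 square feet > 6,900 square feet → exempt from High-Revenue Certificate.
[R2] floor area 9,300 square feet > 8,800 square feet → Compliance Certificate not required.
[R3] revenue $1,100,000 ≥ $325,000 → High-Revenue Certificate required.
[R4] floor area 9,300 square feet < 11,500 square feet; revenue $1,100,000 > $800,000 → Small Premises Permit required.
[R5] provides childcare services; does not process customer payments for third parties → Operating Permit not required.
[R6] revenue $1,100,000 < $1,175,000 → Municipal Certificate required.
[R7] provides childcare services; revenue $1,100,000 ≥ $975,000 → Operating License required.
[R8] floor area 9,300 square feet ≥ 7,900 square feet; revenue $1,100,000 > $925,000 → Regulatory Certificate required.
[R9] floor area 9,300 square feet < 17,200 square feet → Municipal Permit not required.
[R10] revenue $1,100,000 < $1,675,000; floor area 9,300 square feet ≤ 10,800 square feet → Annual License not required.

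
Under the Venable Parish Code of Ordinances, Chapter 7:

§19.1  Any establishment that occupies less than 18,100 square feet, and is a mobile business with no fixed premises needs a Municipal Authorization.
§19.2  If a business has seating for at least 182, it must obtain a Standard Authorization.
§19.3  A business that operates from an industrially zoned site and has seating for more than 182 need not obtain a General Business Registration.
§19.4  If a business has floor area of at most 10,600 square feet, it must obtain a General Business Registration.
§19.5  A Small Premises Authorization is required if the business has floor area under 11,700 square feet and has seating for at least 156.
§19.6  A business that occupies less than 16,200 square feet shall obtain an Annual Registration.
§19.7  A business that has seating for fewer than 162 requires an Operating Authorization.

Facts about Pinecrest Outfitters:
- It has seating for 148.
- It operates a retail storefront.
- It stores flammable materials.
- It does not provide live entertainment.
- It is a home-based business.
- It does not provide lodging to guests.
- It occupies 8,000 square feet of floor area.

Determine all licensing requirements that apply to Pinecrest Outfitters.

§19.1 floor area 8,000 square feet < 18,100 square feet; is a home-based business (not: is a mobile business with no fixed premises) → Municipal Authorization not required.
§19.2 seating 148 < 182 → Standard Authorization not required.
§19.3 is a home-based business (not: operates from an industrially zoned site); seating 148 ≤ 182 → General Business Registration exemption does not apply.
§19.4 floor area 8,000 square feet ≤ 10,600 square feet → General Business Registration required.
§19.5 floor area 8,000 square feet < 11,700 square feet; seating 148 < 156 → Small Premises Authorization not required.
§19.6 floor area 8,000 square feet < 16,200 square feet → Annual Registration required.
§19.7 seating 148 < 162 → Operating Authorization required.

Annual Registration, General Business Registration, Operating Authorization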